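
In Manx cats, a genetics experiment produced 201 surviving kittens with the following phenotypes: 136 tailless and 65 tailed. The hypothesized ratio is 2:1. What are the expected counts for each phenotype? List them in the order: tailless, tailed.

134, 67

Expected counts for N = 201 under a 2:1 ratio (total parts = 3):
  tailless: 201 × 2/3 = 134
  tailed: 201 × 1/3 = 67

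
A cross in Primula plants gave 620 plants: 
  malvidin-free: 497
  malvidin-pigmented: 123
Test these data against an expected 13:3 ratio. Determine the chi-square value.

0.482

Total ratio parts = 16. Expected numbers out of 620:
  malvidin-free: 620 × 13/16 = 503.75
  malvidin-pigmented: 620 × 3/16 = 116.25
χ² = Σ (O − E)² / E
  malvidin-free: (497 − 503.75)² / 503.75 = 0.0904
  malvidin-pigmented: (123 − 116.25)² / 116.25 = 0.3919
χ² = 0.0904 + 0.3919 = 0.4823 ≈ 0.482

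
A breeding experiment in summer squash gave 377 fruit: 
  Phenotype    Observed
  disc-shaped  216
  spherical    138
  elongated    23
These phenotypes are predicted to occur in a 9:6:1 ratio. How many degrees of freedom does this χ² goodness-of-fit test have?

A goodness-of-fit test with 3 phenotype classes has df = 3 − 1 = 2.

2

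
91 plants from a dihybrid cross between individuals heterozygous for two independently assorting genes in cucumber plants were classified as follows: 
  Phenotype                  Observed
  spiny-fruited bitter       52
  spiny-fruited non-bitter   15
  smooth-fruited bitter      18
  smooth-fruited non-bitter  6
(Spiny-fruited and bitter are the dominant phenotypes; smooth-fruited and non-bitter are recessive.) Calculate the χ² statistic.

0.331

A dihybrid F₂ with independent assortment and complete dominance at both loci gives a 9:3:3:1 phenotypic ratio.
Expected counts for N = 91 under a 9:3:3:1 ratio (total parts = 16):
  spiny-fruited bitter: 91 × 9/16 = 51.1875
  spiny-fruited non-bitter: 91 × 3/16 = 17.0625
  smooth-fruited bitter: 91 × 3/16 = 17.0625
  smooth-fruited non-bitter: 91 × 1/16 = 5.6875
χ² = Σ (O − E)² / E
  spiny-fruited bitter: (52 − 51.1875)² / 51.1875 = 0.0129
  spiny-fruited non-bitter: (15 − 17.0625)² / 17.0625 = 0.2493
  smooth-fruited bitter: (18 − 17.0625)² / 17.0625 = 0.0515
  smooth-fruited non-bitter: (6 − 5.6875)² / 5.6875 = 0.0172
χ² = 0.0129 + 0.2493 + 0.0515 + 0.0172 = 0.3309 ≈ 0.331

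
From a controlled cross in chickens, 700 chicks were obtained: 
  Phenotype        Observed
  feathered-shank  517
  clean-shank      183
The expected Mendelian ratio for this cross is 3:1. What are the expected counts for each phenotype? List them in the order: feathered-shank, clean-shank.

The 3:1 ratio has 4 parts, so with N = 700 the expected counts are:
  feathered-shank: 700 × 3/4 = 525
  clean-shank: 700 × 1/4 = 175

525, 175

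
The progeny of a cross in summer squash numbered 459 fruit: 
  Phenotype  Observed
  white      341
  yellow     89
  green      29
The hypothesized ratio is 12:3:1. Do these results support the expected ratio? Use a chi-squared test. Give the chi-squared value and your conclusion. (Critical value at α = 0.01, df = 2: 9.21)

Expected counts for N = 459 under a 12:3:1 ratio (total parts = 16):
  white: 459 × 12/16 = 344.25
  yellow: 459 × 3/16 = 86.0625
  green: 459 × 1/16 = 28.6875
χ² = Σ (O − E)² / E
  white: (341 − 344.25)² / 344.25 = 0.0307
  yellow: (89 − 86.0625)² / 86.0625 = 0.1003
  green: (29 − 28.6875)² / 28.6875 = 0.0034
χ² = 0.0307 + 0.1003 + 0.0034 = 0.1344 ≈ 0.134
Degrees of freedom = 3 − 1 = 2; critical value at α = 0.01 is 9.21.
Since 0.134 < 9.21, we fail to reject the null hypothesis — the data are consistent with the 12:3:1 ratio.

0.134; consistent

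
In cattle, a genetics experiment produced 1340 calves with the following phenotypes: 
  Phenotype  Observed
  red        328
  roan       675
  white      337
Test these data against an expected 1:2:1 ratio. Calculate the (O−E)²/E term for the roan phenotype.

0.037

Expected counts for N = 1340 under a 1:2:1 ratio (total parts = 4):
  red: 1340 × 1/4 = 335
  roan: 1340 × 2/4 = 670
  white: 1340 × 1/4 = 335
Contribution of roan: (675 − 670)² / 670 = 0.0373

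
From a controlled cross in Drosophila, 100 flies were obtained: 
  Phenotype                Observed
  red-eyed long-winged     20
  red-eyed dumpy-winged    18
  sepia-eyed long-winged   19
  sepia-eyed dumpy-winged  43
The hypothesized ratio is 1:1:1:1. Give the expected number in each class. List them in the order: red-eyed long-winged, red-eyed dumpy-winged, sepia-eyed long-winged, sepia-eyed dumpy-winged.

The 1:1:1:1 ratio has 4 parts, so with N = 100 the expected counts are:
  red-eyed long-winged: 100 × 1/4 = 25
  red-eyed dumpy-winged: 100 × 1/4 = 25
  sepia-eyed long-winged: 100 × 1/4 = 25
  sepia-eyed dumpy-winged: 100 × 1/4 = 25

25, 25, 25, 25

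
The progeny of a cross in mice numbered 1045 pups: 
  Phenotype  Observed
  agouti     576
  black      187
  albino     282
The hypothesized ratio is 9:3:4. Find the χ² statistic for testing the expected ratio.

Total ratio parts = 16. Expected numbers out of 1045:
  agouti: 1045 × 9/16 = 587.8125
  black: 1045 × 3/16 = 195.9375
  albino: 1045 × 4/16 = 261.25
χ² = Σ (O − E)² / E
  agouti: (576 − 587.8125)² / 587.8125 = 0.2374
  black: (187 − 195.9375)² / 195.9375 = 0.4077
  albino: (282 − 261.25)² / 261.25 = 1.6481
χ² = 0.2374 + 0.4077 + 1.6481 = 2.2932 ≈ 2.293

2.293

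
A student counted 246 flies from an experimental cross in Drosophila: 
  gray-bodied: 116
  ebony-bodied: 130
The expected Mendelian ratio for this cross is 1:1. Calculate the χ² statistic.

0.797

Expected counts for N = 246 under a 1:1 ratio (total parts = 2):
  gray-bodied: 246 × 1/2 = 123
  ebony-bodied: 246 × 1/2 = 123
χ² = Σ (O − E)² / E
  gray-bodied: (116 − 123)² / 123 = 0.3984
  ebony-bodied: (130 − 123)² / 123 = 0.3984
χ² = 0.3984 + 0.3984 = 0.7968 ≈ 0.797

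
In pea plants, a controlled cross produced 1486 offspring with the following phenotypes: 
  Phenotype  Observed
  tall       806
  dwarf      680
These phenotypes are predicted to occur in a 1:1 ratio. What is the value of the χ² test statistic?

Total ratio parts = 2. Expected numbers out of 1486:
  tall: 1486 × 1/2 = 743
  dwarf: 1486 × 1/2 = 743
χ² = Σ (O − E)² / E
  tall: (806 − 743)² / 743 = 5.3419
  dwarf: (680 − 743)² / 743 = 5.3419
χ² = 5.3419 + 5.3419 = 10.6838 ≈ 10.684

10.684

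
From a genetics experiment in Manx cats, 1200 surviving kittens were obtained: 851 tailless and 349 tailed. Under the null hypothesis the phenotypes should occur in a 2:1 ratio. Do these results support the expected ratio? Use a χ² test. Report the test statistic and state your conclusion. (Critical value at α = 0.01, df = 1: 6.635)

9.754; not consistent

Under the 2:1 hypothesis (Σ ratio = 3, N = 1200):
  tailless: 1200 × 2/3 = 800
  tailed: 1200 × 1/3 = 400
χ² = Σ (O − E)² / E
  tailless: (851 − 800)² / 800 = 3.2513
  tailed: (349 − 400)² / 400 = 6.5025
χ² = 3.2513 + 6.5025 = 9.7538 ≈ 9.754
Degrees of freedom = 2 − 1 = 1; critical value at α = 0.01 is 6.635.
Since 9.754 > 6.635, we reject the null hypothesis — the data do not fit the 2:1 ratio.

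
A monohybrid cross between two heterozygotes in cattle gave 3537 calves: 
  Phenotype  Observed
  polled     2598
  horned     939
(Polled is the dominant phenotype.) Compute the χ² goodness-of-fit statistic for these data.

For a monohybrid cross between heterozygotes with complete dominance, the expected phenotypic ratio is 3:1.
Under the 3:1 hypothesis (Σ ratio = 4, N = 3537):
  polled: 3537 × 3/4 = 2652.75
  horned: 3537 × 1/4 = 884.25
χ² = Σ (O − E)² / E
  polled: (2598 − 2652.75)² / 2652.75 = 1.1300
  horned: (939 − 884.25)² / 884.25 = 3.3899
χ² = 1.1300 + 3.3899 = 4.5199 ≈ 4.520

4.520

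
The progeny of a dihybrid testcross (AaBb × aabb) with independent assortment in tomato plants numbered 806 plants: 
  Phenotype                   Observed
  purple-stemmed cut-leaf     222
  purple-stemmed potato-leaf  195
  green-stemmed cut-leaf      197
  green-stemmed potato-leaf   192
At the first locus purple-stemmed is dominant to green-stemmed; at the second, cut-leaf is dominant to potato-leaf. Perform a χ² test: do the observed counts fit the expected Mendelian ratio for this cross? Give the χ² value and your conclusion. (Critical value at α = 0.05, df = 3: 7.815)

2.844; consistent

A dihybrid testcross with independent assortment gives a 1:1:1:1 ratio.
The 1:1:1:1 ratio has 4 parts, so with N = 806 the expected counts are:
  purple-stemmed cut-leaf: 806 × 1/4 = 201.5
  purple-stemmed potato-leaf: 806 × 1/4 = 201.5
  green-stemmed cut-leaf: 806 × 1/4 = 201.5
  green-stemmed potato-leaf: 806 × 1/4 = 201.5
χ² = Σ (O − E)² / E
  purple-stemmed cut-leaf: (222 − 201.5)² / 201.5 = 2.0856
  purple-stemmed potato-leaf: (195 − 201.5)² / 201.5 = 0.2097
  green-stemmed cut-leaf: (197 − 201.5)² / 201.5 = 0.1005
  green-stemmed potato-leaf: (192 − 201.5)² / 201.5 = 0.4479
χ² = 2.0856 + 0.2097 + 0.1005 + 0.4479 = 2.8437 ≈ 2.844
Degrees of freedom = 4 − 1 = 3; critical value at α = 0.05 is 7.815.
Since 2.844 < 7.815, we fail to reject the null hypothesis — the data are consistent with the 1:1:1:1 ratio.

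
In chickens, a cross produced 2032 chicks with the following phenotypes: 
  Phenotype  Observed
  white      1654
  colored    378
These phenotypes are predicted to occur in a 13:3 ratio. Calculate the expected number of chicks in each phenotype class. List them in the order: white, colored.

Under the 13:3 hypothesis (Σ ratio = 16, N = 2032):
  white: 2032 × 13/16 = 1651
  colored: 2032 × 3/16 = 381

1651, 381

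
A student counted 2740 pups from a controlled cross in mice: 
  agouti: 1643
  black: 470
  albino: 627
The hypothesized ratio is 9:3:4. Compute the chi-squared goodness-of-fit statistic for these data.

15.354

Expected counts for N = 2740 under a 9:3:4 ratio (total parts = 16):
  agouti: 2740 × 9/16 = 1541.25
  black: 2740 × 3/16 = 513.75
  albino: 2740 × 4/16 = 685
χ² = Σ (O − E)² / E
  agouti: (1643 − 1541.25)² / 1541.25 = 6.7173
  black: (470 − 513.75)² / 513.75 = 3.7257
  albino: (627 − 685)² / 685 = 4.9109
χ² = 6.7173 + 3.7257 + 4.9109 = 15.3539 ≈ 15.354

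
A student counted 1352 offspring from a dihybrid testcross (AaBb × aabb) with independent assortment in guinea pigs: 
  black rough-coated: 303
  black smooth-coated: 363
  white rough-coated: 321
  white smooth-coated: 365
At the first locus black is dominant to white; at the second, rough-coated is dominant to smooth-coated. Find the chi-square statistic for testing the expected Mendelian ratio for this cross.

8.485

A dihybrid testcross with independent assortment gives a 1:1:1:1 ratio.
Expected counts for N = 1352 under a 1:1:1:1 ratio (total parts = 4):
  black rough-coated: 1352 × 1/4 = 338
  black smooth-coated: 1352 × 1/4 = 338
  white rough-coated: 1352 × 1/4 = 338
  white smooth-coated: 1352 × 1/4 = 338
χ² = Σ (O − E)² / E
  black rough-coated: (303 − 338)² / 338 = 3.6243
  black smooth-coated: (363 − 338)² / 338 = 1.8491
  white rough-coated: (321 − 338)² / 338 = 0.8550
  white smooth-coated: (365 − 338)² / 338 = 2.1568
χ² = 3.6243 + 1.8491 + 0.8550 + 2.1568 = 8.4852 ≈ 8.485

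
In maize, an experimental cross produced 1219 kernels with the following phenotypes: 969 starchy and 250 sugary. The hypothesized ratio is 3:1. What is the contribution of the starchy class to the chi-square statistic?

Under the 3:1 hypothesis (Σ ratio = 4, N = 1219):
  starchy: 1219 × 3/4 = 914.25
  sugary: 1219 × 1/4 = 304.75
Contribution of starchy: (969 − 914.25)² / 914.25 = 3.2787

3.279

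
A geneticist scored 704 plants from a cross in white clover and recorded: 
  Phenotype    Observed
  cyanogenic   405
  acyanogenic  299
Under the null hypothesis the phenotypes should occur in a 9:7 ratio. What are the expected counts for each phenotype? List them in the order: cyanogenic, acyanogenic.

The 9:7 ratio has 16 parts, so with N = 704 the expected counts are:
  cyanogenic: 704 × 9/16 = 396
  acyanogenic: 704 × 7/16 = 308

396, 308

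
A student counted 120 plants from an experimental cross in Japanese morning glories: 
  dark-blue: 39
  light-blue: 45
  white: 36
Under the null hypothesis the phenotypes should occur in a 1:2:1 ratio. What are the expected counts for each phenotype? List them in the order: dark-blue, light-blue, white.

Total ratio parts = 4. Expected numbers out of 120:
  dark-blue: 120 × 1/4 = 30
  light-blue: 120 × 2/4 = 60
  white: 120 × 1/4 = 30

30, 60, 30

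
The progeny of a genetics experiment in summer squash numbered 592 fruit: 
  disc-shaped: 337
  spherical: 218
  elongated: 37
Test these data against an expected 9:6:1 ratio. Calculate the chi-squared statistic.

Total ratio parts = 16. Expected numbers out of 592:
  disc-shaped: 592 × 9/16 = 333
  spherical: 592 × 6/16 = 222
  elongated: 592 × 1/16 = 37
χ² = Σ (O − E)² / E
  disc-shaped: (337 − 333)² / 333 = 0.0480
  spherical: (218 − 222)² / 222 = 0.0721
  elongated: (37 − 37)² / 37 = 0.0000
χ² = 0.0480 + 0.0721 + 0.0000 = 0.1201 ≈ 0.120

0.120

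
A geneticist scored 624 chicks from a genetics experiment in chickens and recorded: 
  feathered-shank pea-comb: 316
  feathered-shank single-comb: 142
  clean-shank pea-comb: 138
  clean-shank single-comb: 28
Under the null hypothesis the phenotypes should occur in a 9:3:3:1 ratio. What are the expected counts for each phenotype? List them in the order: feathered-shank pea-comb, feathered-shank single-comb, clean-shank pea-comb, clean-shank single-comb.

Total ratio parts = 16. Expected numbers out of 624:
  feathered-shank pea-comb: 624 × 9/16 = 351
  feathered-shank single-comb: 624 × 3/16 = 117
  clean-shank pea-comb: 624 × 3/16 = 117
  clean-shank single-comb: 624 × 1/16 = 39

351, 117, 117, 39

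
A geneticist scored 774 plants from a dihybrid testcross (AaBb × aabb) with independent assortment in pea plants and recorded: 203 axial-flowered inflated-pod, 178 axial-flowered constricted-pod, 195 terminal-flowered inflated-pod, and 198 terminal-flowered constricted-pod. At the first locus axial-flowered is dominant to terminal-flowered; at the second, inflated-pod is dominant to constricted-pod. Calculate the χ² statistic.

1.824

A dihybrid testcross with independent assortment gives a 1:1:1:1 ratio.
Under the 1:1:1:1 hypothesis (Σ ratio = 4, N = 774):
  axial-flowered inflated-pod: 774 × 1/4 = 193.5
  axial-flowered constricted-pod: 774 × 1/4 = 193.5
  terminal-flowered inflated-pod: 774 × 1/4 = 193.5
  terminal-flowered constricted-pod: 774 × 1/4 = 193.5
χ² = Σ (O − E)² / E
  axial-flowered inflated-pod: (203 − 193.5)² / 193.5 = 0.4664
  axial-flowered constricted-pod: (178 − 193.5)² / 193.5 = 1.2416
  terminal-flowered inflated-pod: (195 − 193.5)² / 193.5 = 0.0116
  terminal-flowered constricted-pod: (198 − 193.5)² / 193.5 = 0.1047
χ² = 0.4664 + 1.2416 + 0.0116 + 0.1047 = 1.8243 ≈ 1.824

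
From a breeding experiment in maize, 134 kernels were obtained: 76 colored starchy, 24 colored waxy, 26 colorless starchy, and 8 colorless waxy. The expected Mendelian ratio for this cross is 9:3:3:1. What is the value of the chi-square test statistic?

The 9:3:3:1 ratio has 16 parts, so with N = 134 the expected counts are:
  colored starchy: 134 × 9/16 = 75.375
  colored waxy: 134 × 3/16 = 25.125
  colorless starchy: 134 × 3/16 = 25.125
  colorless waxy: 134 × 1/16 = 8.375
χ² = Σ (O − E)² / E
  colored starchy: (76 − 75.375)² / 75.375 = 0.0052
  colored waxy: (24 − 25.125)² / 25.125 = 0.0504
  colorless starchy: (26 − 25.125)² / 25.125 = 0.0305
  colorless waxy: (8 − 8.375)² / 8.375 = 0.0168
χ² = 0.0052 + 0.0504 + 0.0305 + 0.0168 = 0.1029 ≈ 0.103

0.103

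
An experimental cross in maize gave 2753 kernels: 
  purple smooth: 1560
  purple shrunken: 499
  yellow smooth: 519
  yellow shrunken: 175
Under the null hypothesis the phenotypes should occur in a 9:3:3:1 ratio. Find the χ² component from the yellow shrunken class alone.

0.050

Total ratio parts = 16. Expected numbers out of 2753:
  purple smooth: 2753 × 9/16 = 1548.5625
  purple shrunken: 2753 × 3/16 = 516.1875
  yellow smooth: 2753 × 3/16 = 516.1875
  yellow shrunken: 2753 × 1/16 = 172.0625
Contribution of yellow shrunken: (175 − 172.0625)² / 172.0625 = 0.0501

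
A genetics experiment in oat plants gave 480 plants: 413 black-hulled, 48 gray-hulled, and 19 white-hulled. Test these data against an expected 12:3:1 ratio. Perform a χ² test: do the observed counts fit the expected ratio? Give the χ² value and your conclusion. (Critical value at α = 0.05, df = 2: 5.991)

Under the 12:3:1 hypothesis (Σ ratio = 16, N = 480):
  black-hulled: 480 × 12/16 = 360
  gray-hulled: 480 × 3/16 = 90
  white-hulled: 480 × 1/16 = 30
χ² = Σ (O − E)² / E
  black-hulled: (413 − 360)² / 360 = 7.8028
  gray-hulled: (48 − 90)² / 90 = 19.6000
  white-hulled: (19 − 30)² / 30 = 4.0333
χ² = 7.8028 + 19.6000 + 4.0333 = 31.4361 ≈ 31.436
Degrees of freedom = 3 − 1 = 2; critical value at α = 0.05 is 5.991.
Since 31.436 > 5.991, we reject the null hypothesis — the data do not fit the 12:3:1 ratio.

31.436; not consistent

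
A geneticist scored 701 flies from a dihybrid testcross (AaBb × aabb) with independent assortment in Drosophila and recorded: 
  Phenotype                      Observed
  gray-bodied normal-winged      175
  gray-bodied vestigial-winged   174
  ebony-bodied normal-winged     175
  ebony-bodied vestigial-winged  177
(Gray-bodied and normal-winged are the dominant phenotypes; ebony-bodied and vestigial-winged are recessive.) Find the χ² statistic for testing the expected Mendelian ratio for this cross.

A dihybrid testcross with independent assortment gives a 1:1:1:1 ratio.
The 1:1:1:1 ratio has 4 parts, so with N = 701 the expected counts are:
  gray-bodied normal-winged: 701 × 1/4 = 175.25
  gray-bodied vestigial-winged: 701 × 1/4 = 175.25
  ebony-bodied normal-winged: 701 × 1/4 = 175.25
  ebony-bodied vestigial-winged: 701 × 1/4 = 175.25
χ² = Σ (O − E)² / E
  gray-bodied normal-winged: (175 − 175.25)² / 175.25 = 0.0004
  gray-bodied vestigial-winged: (174 − 175.25)² / 175.25 = 0.0089
  ebony-bodied normal-winged: (175 − 175.25)² / 175.25 = 0.0004
  ebony-bodied vestigial-winged: (177 − 175.25)² / 175.25 = 0.0175
χ² = 0.0004 + 0.0089 + 0.0004 + 0.0175 = 0.0272 ≈ 0.027

0.027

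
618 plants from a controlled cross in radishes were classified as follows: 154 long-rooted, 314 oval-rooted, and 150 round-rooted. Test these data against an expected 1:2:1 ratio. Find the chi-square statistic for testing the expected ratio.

0.214

Expected counts for N = 618 under a 1:2:1 ratio (total parts = 4):
  long-rooted: 618 × 1/4 = 154.5
  oval-rooted: 618 × 2/4 = 309
  round-rooted: 618 × 1/4 = 154.5
χ² = Σ (O − E)² / E
  long-rooted: (154 − 154.5)² / 154.5 = 0.0016
  oval-rooted: (314 − 309)² / 309 = 0.0809
  round-rooted: (150 − 154.5)² / 154.5 = 0.1311
χ² = 0.0016 + 0.0809 + 0.1311 = 0.2136 ≈ 0.214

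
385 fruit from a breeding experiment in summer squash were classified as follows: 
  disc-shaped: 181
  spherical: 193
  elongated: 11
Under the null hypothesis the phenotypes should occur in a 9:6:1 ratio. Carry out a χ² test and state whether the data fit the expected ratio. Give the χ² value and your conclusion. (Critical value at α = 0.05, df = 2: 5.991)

Under the 9:6:1 hypothesis (Σ ratio = 16, N = 385):
  disc-shaped: 385 × 9/16 = 216.5625
  spherical: 385 × 6/16 = 144.375
  elongated: 385 × 1/16 = 24.0625
χ² = Σ (O − E)² / E
  disc-shaped: (181 − 216.5625)² / 216.5625 = 5.8398
  spherical: (193 − 144.375)² / 144.375 = 16.3767
  elongated: (11 − 24.0625)² / 24.0625 = 7.0911
χ² = 5.8398 + 16.3767 + 7.0911 = 29.3076 ≈ 29.308
Degrees of freedom = 3 − 1 = 2; critical value at α = 0.05 is 5.991.
Since 29.308 > 5.991, we reject the null hypothesis — the data do not fit the 9:6:1 ratio.

29.308; not consistent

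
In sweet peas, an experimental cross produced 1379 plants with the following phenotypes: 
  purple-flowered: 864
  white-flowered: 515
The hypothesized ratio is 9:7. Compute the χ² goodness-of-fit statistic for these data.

22.982

Under the 9:7 hypothesis (Σ ratio = 16, N = 1379):
  purple-flowered: 1379 × 9/16 = 775.6875
  white-flowered: 1379 × 7/16 = 603.3125
χ² = Σ (O − E)² / E
  purple-flowered: (864 − 775.6875)² / 775.6875 = 10.0544
  white-flowered: (515 − 603.3125)² / 603.3125 = 12.9271
χ² = 10.0544 + 12.9271 = 22.9815 ≈ 22.982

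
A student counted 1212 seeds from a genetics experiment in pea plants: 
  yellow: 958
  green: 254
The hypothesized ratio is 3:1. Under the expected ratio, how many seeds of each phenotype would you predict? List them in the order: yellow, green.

909, 303

The 3:1 ratio has 4 parts, so with N = 1212 the expected counts are:
  yellow: 1212 × 3/4 = 909
  green: 1212 × 1/4 = 303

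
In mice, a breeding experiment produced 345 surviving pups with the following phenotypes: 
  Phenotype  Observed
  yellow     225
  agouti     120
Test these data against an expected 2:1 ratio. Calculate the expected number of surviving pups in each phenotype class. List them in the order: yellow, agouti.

230, 115

The 2:1 ratio has 3 parts, so with N = 345 the expected counts are:
  yellow: 345 × 2/3 = 230
  agouti: 345 × 1/3 = 115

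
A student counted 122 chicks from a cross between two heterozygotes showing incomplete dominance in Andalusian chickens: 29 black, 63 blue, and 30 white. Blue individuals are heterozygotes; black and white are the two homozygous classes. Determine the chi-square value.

With incomplete dominance, a heterozygote × heterozygote cross gives a 1:2:1 phenotypic ratio.
Under the 1:2:1 hypothesis (Σ ratio = 4, N = 122):
  black: 122 × 1/4 = 30.5
  blue: 122 × 2/4 = 61
  white: 122 × 1/4 = 30.5
χ² = Σ (O − E)² / E
  black: (29 − 30.5)² / 30.5 = 0.0738
  blue: (63 − 61)² / 61 = 0.0656
  white: (30 − 30.5)² / 30.5 = 0.0082
χ² = 0.0738 + 0.0656 + 0.0082 = 0.1476 ≈ 0.148

0.148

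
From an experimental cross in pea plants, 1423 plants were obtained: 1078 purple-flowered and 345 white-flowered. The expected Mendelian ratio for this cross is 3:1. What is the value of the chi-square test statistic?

0.433

The 3:1 ratio has 4 parts, so with N = 1423 the expected counts are:
  purple-flowered: 1423 × 3/4 = 1067.25
  white-flowered: 1423 × 1/4 = 355.75
χ² = Σ (O − E)² / E
  purple-flowered: (1078 − 1067.25)² / 1067.25 = 0.1083
  white-flowered: (345 − 355.75)² / 355.75 = 0.3248
χ² = 0.1083 + 0.3248 = 0.4331 ≈ 0.433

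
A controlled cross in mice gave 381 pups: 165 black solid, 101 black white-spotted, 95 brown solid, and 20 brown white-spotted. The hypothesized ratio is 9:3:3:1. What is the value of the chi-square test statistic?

Under the 9:3:3:1 hypothesis (Σ ratio = 16, N = 381):
  black solid: 381 × 9/16 = 214.3125
  black white-spotted: 381 × 3/16 = 71.4375
  brown solid: 381 × 3/16 = 71.4375
  brown white-spotted: 381 × 1/16 = 23.8125
χ² = Σ (O − E)² / E
  black solid: (165 − 214.3125)² / 214.3125 = 11.3466
  black white-spotted: (101 − 71.4375)² / 71.4375 = 12.2337
  brown solid: (95 − 71.4375)² / 71.4375 = 7.7717
  brown white-spotted: (20 − 23.8125)² / 23.8125 = 0.6104
χ² = 11.3466 + 12.2337 + 7.7717 + 0.6104 = 31.9624 ≈ 31.962

31.962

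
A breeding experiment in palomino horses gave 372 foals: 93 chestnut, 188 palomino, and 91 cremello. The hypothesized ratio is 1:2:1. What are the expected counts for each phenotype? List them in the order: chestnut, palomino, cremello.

Total ratio parts = 4. Expected numbers out of 372:
  chestnut: 372 × 1/4 = 93
  palomino: 372 × 2/4 = 186
  cremello: 372 × 1/4 = 93

93, 186, 93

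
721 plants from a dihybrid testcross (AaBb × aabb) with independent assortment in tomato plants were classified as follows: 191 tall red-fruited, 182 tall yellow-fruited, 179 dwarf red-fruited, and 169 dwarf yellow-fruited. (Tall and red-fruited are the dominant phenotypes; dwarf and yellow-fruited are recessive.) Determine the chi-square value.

A dihybrid testcross with independent assortment gives a 1:1:1:1 ratio.
Under the 1:1:1:1 hypothesis (Σ ratio = 4, N = 721):
  tall red-fruited: 721 × 1/4 = 180.25
  tall yellow-fruited: 721 × 1/4 = 180.25
  dwarf red-fruited: 721 × 1/4 = 180.25
  dwarf yellow-fruited: 721 × 1/4 = 180.25
χ² = Σ (O − E)² / E
  tall red-fruited: (191 − 180.25)² / 180.25 = 0.6411
  tall yellow-fruited: (182 − 180.25)² / 180.25 = 0.0170
  dwarf red-fruited: (179 − 180.25)² / 180.25 = 0.0087
  dwarf yellow-fruited: (169 − 180.25)² / 180.25 = 0.7021
χ² = 0.6411 + 0.0170 + 0.0087 + 0.7021 = 1.3689 ≈ 1.369

1.369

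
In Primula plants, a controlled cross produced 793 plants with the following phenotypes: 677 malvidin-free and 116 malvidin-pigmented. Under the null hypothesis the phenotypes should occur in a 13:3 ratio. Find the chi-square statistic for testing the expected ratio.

8.844

The 13:3 ratio has 16 parts, so with N = 793 the expected counts are:
  malvidin-free: 793 × 13/16 = 644.3125
  malvidin-pigmented: 793 × 3/16 = 148.6875
χ² = Σ (O − E)² / E
  malvidin-free: (677 − 644.3125)² / 644.3125 = 1.6583
  malvidin-pigmented: (116 − 148.6875)² / 148.6875 = 7.1860
χ² = 1.6583 + 7.1860 = 8.8443 ≈ 8.844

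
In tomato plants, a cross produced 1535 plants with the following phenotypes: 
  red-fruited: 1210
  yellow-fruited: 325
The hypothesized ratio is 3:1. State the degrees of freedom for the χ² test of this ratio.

1

A goodness-of-fit test with 2 phenotype classes has df = 2 − 1 = 1.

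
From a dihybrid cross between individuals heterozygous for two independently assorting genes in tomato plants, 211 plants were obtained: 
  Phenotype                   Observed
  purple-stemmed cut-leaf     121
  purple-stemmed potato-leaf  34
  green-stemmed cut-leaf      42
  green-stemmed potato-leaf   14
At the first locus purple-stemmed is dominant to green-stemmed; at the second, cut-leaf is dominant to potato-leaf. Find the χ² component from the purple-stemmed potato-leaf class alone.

A dihybrid F₂ with independent assortment and complete dominance at both loci gives a 9:3:3:1 phenotypic ratio.
Total ratio parts = 16. Expected numbers out of 211:
  purple-stemmed cut-leaf: 211 × 9/16 = 118.6875
  purple-stemmed potato-leaf: 211 × 3/16 = 39.5625
  green-stemmed cut-leaf: 211 × 3/16 = 39.5625
  green-stemmed potato-leaf: 211 × 1/16 = 13.1875
Contribution of purple-stemmed potato-leaf: (34 − 39.5625)² / 39.5625 = 0.7821

0.782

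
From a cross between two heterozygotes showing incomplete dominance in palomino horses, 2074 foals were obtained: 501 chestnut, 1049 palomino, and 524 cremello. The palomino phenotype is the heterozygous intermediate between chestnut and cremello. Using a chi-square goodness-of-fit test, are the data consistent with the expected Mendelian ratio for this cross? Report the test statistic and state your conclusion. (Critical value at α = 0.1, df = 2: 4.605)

With incomplete dominance, a heterozygote × heterozygote cross gives a 1:2:1 phenotypic ratio.
Expected counts for N = 2074 under a 1:2:1 ratio (total parts = 4):
  chestnut: 2074 × 1/4 = 518.5
  palomino: 2074 × 2/4 = 1037
  cremello: 2074 × 1/4 = 518.5
χ² = Σ (O − E)² / E
  chestnut: (501 − 518.5)² / 518.5 = 0.5906
  palomino: (1049 − 1037)² / 1037 = 0.1389
  cremello: (524 − 518.5)² / 518.5 = 0.0583
χ² = 0.5906 + 0.1389 + 0.0583 = 0.7878 ≈ 0.788
Degrees of freedom = 3 − 1 = 2; critical value at α = 0.1 is 4.605.
Since 0.788 < 4.605, we fail to reject the null hypothesis — the data are consistent with the 1:2:1 ratio.

0.788; consistent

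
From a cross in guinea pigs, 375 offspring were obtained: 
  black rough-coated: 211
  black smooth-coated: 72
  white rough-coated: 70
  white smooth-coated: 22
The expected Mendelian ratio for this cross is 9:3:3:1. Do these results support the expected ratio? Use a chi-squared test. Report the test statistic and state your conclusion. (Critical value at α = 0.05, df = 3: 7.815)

0.130; consistent

Under the 9:3:3:1 hypothesis (Σ ratio = 16, N = 375):
  black rough-coated: 375 × 9/16 = 210.9375
  black smooth-coated: 375 × 3/16 = 70.3125
  white rough-coated: 375 × 3/16 = 70.3125
  white smooth-coated: 375 × 1/16 = 23.4375
χ² = Σ (O − E)² / E
  black rough-coated: (211 − 210.9375)² / 210.9375 = 0.0000
  black smooth-coated: (72 − 70.3125)² / 70.3125 = 0.0405
  white rough-coated: (70 − 70.3125)² / 70.3125 = 0.0014
  white smooth-coated: (22 − 23.4375)² / 23.4375 = 0.0882
χ² = 0.0000 + 0.0405 + 0.0014 + 0.0882 = 0.1301 ≈ 0.130
Degrees of freedom = 4 − 1 = 3; critical value at α = 0.05 is 7.815.
Since 0.130 < 7.815, we fail to reject the null hypothesis — the data are consistent with the 9:3:3:1 ratio.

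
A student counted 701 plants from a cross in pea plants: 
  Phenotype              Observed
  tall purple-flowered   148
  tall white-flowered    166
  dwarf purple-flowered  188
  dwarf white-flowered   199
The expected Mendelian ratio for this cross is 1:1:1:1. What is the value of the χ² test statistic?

8.872

The 1:1:1:1 ratio has 4 parts, so with N = 701 the expected counts are:
  tall purple-flowered: 701 × 1/4 = 175.25
  tall white-flowered: 701 × 1/4 = 175.25
  dwarf purple-flowered: 701 × 1/4 = 175.25
  dwarf white-flowered: 701 × 1/4 = 175.25
χ² = Σ (O − E)² / E
  tall purple-flowered: (148 − 175.25)² / 175.25 = 4.2372
  tall white-flowered: (166 − 175.25)² / 175.25 = 0.4882
  dwarf purple-flowered: (188 − 175.25)² / 175.25 = 0.9276
  dwarf white-flowered: (199 − 175.25)² / 175.25 = 3.2186
χ² = 4.2372 + 0.4882 + 0.9276 + 3.2186 = 8.8716 ≈ 8.872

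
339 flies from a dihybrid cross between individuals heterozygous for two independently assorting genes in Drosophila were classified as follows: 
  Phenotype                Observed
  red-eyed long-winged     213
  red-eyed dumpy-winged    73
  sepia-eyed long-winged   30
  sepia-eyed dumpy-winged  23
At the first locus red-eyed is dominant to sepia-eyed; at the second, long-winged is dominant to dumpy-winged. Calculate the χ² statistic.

21.889

A dihybrid F₂ with independent assortment and complete dominance at both loci gives a 9:3:3:1 phenotypic ratio.
The 9:3:3:1 ratio has 16 parts, so with N = 339 the expected counts are:
  red-eyed long-winged: 339 × 9/16 = 190.6875
  red-eyed dumpy-winged: 339 × 3/16 = 63.5625
  sepia-eyed long-winged: 339 × 3/16 = 63.5625
  sepia-eyed dumpy-winged: 339 × 1/16 = 21.1875
χ² = Σ (O − E)² / E
  red-eyed long-winged: (213 − 190.6875)² / 190.6875 = 2.6108
  red-eyed dumpy-winged: (73 − 63.5625)² / 63.5625 = 1.4012
  sepia-eyed long-winged: (30 − 63.5625)² / 63.5625 = 17.7218
  sepia-eyed dumpy-winged: (23 − 21.1875)² / 21.1875 = 0.1551
χ² = 2.6108 + 1.4012 + 17.7218 + 0.1551 = 21.8889 ≈ 21.889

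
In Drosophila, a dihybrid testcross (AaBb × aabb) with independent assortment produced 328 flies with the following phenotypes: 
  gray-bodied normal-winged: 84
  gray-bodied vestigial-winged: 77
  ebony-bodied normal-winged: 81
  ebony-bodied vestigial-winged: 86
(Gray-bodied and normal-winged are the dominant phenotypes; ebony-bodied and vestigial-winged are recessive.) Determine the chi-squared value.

0.561

A dihybrid testcross with independent assortment gives a 1:1:1:1 ratio.
Total ratio parts = 4. Expected numbers out of 328:
  gray-bodied normal-winged: 328 × 1/4 = 82
  gray-bodied vestigial-winged: 328 × 1/4 = 82
  ebony-bodied normal-winged: 328 × 1/4 = 82
  ebony-bodied vestigial-winged: 328 × 1/4 = 82
χ² = Σ (O − E)² / E
  gray-bodied normal-winged: (84 − 82)² / 82 = 0.0488
  gray-bodied vestigial-winged: (77 − 82)² / 82 = 0.3049
  ebony-bodied normal-winged: (81 − 82)² / 82 = 0.0122
  ebony-bodied vestigial-winged: (86 − 82)² / 82 = 0.1951
χ² = 0.0488 + 0.3049 + 0.0122 + 0.1951 = 0.561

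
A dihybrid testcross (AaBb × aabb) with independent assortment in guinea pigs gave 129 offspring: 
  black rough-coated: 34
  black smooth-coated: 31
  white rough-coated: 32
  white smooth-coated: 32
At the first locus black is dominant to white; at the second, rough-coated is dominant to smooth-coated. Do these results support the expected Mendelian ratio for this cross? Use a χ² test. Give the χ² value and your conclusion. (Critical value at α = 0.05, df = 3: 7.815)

0.147; consistent

A dihybrid testcross with independent assortment gives a 1:1:1:1 ratio.
Expected counts for N = 129 under a 1:1:1:1 ratio (total parts = 4):
  black rough-coated: 129 × 1/4 = 32.25
  black smooth-coated: 129 × 1/4 = 32.25
  white rough-coated: 129 × 1/4 = 32.25
  white smooth-coated: 129 × 1/4 = 32.25
χ² = Σ (O − E)² / E
  black rough-coated: (34 − 32.25)² / 32.25 = 0.0950
  black smooth-coated: (31 − 32.25)² / 32.25 = 0.0484
  white rough-coated: (32 − 32.25)² / 32.25 = 0.0019
  white smooth-coated: (32 − 32.25)² / 32.25 = 0.0019
χ² = 0.0950 + 0.0484 + 0.0019 + 0.0019 = 0.1472 ≈ 0.147
Degrees of freedom = 4 − 1 = 3; critical value at α = 0.05 is 7.815.
Since 0.147 < 7.815, we fail to reject the null hypothesis — the data are consistent with the 1:1:1:1 ratio.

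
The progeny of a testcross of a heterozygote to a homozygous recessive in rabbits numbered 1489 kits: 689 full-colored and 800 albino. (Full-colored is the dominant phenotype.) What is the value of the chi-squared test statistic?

8.275

A testcross of a heterozygote (Aa × aa) gives a 1:1 phenotypic ratio.
The 1:1 ratio has 2 parts, so with N = 1489 the expected counts are:
  full-colored: 1489 × 1/2 = 744.5
  albino: 1489 × 1/2 = 744.5
χ² = Σ (O − E)² / E
  full-colored: (689 − 744.5)² / 744.5 = 4.1373
  albino: (800 − 744.5)² / 744.5 = 4.1373
χ² = 4.1373 + 4.1373 = 8.2746 ≈ 8.275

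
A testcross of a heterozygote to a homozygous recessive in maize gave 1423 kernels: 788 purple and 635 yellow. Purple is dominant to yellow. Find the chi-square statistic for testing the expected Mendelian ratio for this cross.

16.450

A testcross of a heterozygote (Aa × aa) gives a 1:1 phenotypic ratio.
Total ratio parts = 2. Expected numbers out of 1423:
  purple: 1423 × 1/2 = 711.5
  yellow: 1423 × 1/2 = 711.5
χ² = Σ (O − E)² / E
  purple: (788 − 711.5)² / 711.5 = 8.2252
  yellow: (635 − 711.5)² / 711.5 = 8.2252
χ² = 8.2252 + 8.2252 = 16.4504 ≈ 16.450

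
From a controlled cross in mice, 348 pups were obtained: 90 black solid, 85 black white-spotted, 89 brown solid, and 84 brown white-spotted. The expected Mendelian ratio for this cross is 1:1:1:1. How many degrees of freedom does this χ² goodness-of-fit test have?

A goodness-of-fit test with 4 phenotype classes has df = 4 − 1 = 3.

3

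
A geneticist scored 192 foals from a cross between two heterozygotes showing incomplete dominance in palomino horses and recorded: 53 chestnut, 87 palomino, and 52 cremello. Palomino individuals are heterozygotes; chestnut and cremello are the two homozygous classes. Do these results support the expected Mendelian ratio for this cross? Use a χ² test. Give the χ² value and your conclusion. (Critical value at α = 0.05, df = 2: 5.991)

1.698; consistent

With incomplete dominance, a heterozygote × heterozygote cross gives a 1:2:1 phenotypic ratio.
Expected counts for N = 192 under a 1:2:1 ratio (total parts = 4):
  chestnut: 192 × 1/4 = 48
  palomino: 192 × 2/4 = 96
  cremello: 192 × 1/4 = 48
χ² = Σ (O − E)² / E
  chestnut: (53 − 48)² / 48 = 0.5208
  palomino: (87 − 96)² / 96 = 0.8438
  cremello: (52 − 48)² / 48 = 0.3333
χ² = 0.5208 + 0.8438 + 0.3333 = 1.6979 ≈ 1.698
Degrees of freedom = 3 − 1 = 2; critical value at α = 0.05 is 5.991.
Since 1.698 < 5.991, we fail to reject the null hypothesis — the data are consistent with the 1:2:1 ratio.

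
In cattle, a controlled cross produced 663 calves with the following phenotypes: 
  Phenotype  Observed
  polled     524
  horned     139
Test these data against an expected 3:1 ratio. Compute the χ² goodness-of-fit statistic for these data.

5.756

The 3:1 ratio has 4 parts, so with N = 663 the expected counts are:
  polled: 663 × 3/4 = 497.25
  horned: 663 × 1/4 = 165.75
χ² = Σ (O − E)² / E
  polled: (524 − 497.25)² / 497.25 = 1.4390
  horned: (139 − 165.75)² / 165.75 = 4.3171
χ² = 1.4390 + 4.3171 = 5.7561 ≈ 5.756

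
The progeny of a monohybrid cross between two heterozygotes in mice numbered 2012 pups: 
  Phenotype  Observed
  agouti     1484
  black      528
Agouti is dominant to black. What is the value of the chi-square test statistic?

1.657

For a monohybrid cross between heterozygotes with complete dominance, the expected phenotypic ratio is 3:1.
Expected counts for N = 2012 under a 3:1 ratio (total parts = 4):
  agouti: 2012 × 3/4 = 1509
  black: 2012 × 1/4 = 503
χ² = Σ (O − E)² / E
  agouti: (1484 − 1509)² / 1509 = 0.4142
  black: (528 − 503)² / 503 = 1.2425
χ² = 0.4142 + 1.2425 = 1.6567 ≈ 1.657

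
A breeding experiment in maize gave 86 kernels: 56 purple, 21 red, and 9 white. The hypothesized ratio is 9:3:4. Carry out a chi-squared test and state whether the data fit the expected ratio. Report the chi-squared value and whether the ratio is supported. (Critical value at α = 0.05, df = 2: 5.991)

Total ratio parts = 16. Expected numbers out of 86:
  purple: 86 × 9/16 = 48.375
  red: 86 × 3/16 = 16.125
  white: 86 × 4/16 = 21.5
χ² = Σ (O − E)² / E
  purple: (56 − 48.375)² / 48.375 = 1.2019
  red: (21 − 16.125)² / 16.125 = 1.4738
  white: (9 − 21.5)² / 21.5 = 7.2674
χ² = 1.2019 + 1.4738 + 7.2674 = 9.9431 ≈ 9.943
Degrees of freedom = 3 − 1 = 2; critical value at α = 0.05 is 5.991.
Since 9.943 > 5.991, we reject the null hypothesis — the data do not fit the 9:3:4 ratio.

9.943; not consistent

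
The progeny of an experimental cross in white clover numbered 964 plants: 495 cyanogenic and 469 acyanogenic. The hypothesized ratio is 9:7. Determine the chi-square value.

Expected counts for N = 964 under a 9:7 ratio (total parts = 16):
  cyanogenic: 964 × 9/16 = 542.25
  acyanogenic: 964 × 7/16 = 421.75
χ² = Σ (O − E)² / E
  cyanogenic: (495 − 542.25)² / 542.25 = 4.1172
  acyanogenic: (469 − 421.75)² / 421.75 = 5.2936
χ² = 4.1172 + 5.2936 = 9.4108 ≈ 9.411

9.411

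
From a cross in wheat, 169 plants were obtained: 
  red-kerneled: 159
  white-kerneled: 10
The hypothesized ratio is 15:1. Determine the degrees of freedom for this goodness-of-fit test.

A goodness-of-fit test with 2 phenotype classes has df = 2 − 1 = 1.

1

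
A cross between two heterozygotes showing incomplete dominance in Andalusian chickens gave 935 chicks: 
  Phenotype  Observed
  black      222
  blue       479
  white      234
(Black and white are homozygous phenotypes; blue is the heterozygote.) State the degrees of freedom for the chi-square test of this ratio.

2

With incomplete dominance, a heterozygote × heterozygote cross gives a 1:2:1 phenotypic ratio.
A goodness-of-fit test with 3 phenotype classes has df = 3 − 1 = 2.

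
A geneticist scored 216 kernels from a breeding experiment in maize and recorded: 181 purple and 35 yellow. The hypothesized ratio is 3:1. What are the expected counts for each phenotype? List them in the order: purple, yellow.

162, 54

Under the 3:1 hypothesis (Σ ratio = 4, N = 216):
  purple: 216 × 3/4 = 162
  yellow: 216 × 1/4 = 54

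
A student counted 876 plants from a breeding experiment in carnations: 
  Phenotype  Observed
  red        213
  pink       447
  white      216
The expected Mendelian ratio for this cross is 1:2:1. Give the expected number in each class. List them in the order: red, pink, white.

219, 438, 219

The 1:2:1 ratio has 4 parts, so with N = 876 the expected counts are:
  red: 876 × 1/4 = 219
  pink: 876 × 2/4 = 438
  white: 876 × 1/4 = 219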